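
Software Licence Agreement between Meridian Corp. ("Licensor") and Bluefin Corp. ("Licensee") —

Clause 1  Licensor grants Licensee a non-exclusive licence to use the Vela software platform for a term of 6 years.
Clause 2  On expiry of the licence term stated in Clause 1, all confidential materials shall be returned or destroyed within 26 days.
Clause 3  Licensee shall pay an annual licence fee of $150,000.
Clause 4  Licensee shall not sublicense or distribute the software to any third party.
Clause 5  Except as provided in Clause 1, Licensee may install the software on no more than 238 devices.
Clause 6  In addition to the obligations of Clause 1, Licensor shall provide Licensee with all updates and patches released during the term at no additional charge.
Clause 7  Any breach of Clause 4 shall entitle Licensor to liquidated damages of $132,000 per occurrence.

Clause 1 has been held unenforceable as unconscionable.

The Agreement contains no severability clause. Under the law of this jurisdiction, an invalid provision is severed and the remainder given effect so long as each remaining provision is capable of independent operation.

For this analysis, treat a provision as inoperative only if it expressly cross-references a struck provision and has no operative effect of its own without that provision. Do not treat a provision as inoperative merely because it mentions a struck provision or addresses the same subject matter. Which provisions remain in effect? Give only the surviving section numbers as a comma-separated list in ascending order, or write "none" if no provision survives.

Clause 1 is struck. Clause 2 merely fixes the return obligation tied to Clause 1; with Clause 1 gone it has nothing to operate on and falls away. Although Clause 5 refers to Clause 1, its operative terms do not depend on Clause 1, so it remains in effect. Clause 6 mentions Clause 1 but its own obligation stands independently of Clause 1, so Clause 6 is not affected. Under the stated default rule, only provisions that cannot operate independently fall away; the rest are enforced. Clause 3, Clause 4, Clause 5, Clause 6, and Clause 7 remain in effect.

3, 4, 5, 6, 7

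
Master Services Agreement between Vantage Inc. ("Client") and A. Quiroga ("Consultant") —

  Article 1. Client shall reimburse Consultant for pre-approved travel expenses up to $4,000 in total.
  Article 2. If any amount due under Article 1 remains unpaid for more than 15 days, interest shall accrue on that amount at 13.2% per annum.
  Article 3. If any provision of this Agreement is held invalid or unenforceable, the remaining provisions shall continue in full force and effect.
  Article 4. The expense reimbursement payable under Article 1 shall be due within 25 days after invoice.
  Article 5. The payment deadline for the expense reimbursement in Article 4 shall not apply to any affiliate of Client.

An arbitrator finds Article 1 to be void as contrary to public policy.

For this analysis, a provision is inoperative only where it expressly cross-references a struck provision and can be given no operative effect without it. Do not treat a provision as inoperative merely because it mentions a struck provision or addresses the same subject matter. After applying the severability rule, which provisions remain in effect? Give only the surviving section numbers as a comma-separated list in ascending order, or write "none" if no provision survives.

3

Article 1 is struck. Article 2 operates only by reference to Article 1, so it falls with Article 1. Article 4 has no operative effect of its own apart from Article 1 and is therefore inoperative. Article 5 does nothing except set the carve-out from the payment deadline for the expense reimbursement by reference to Article 4; with Article 4 gone it has no independent effect and is inoperative. Under the severability clause in Article 3, the remaining provisions continue in force. Only Article 3 remains in effect.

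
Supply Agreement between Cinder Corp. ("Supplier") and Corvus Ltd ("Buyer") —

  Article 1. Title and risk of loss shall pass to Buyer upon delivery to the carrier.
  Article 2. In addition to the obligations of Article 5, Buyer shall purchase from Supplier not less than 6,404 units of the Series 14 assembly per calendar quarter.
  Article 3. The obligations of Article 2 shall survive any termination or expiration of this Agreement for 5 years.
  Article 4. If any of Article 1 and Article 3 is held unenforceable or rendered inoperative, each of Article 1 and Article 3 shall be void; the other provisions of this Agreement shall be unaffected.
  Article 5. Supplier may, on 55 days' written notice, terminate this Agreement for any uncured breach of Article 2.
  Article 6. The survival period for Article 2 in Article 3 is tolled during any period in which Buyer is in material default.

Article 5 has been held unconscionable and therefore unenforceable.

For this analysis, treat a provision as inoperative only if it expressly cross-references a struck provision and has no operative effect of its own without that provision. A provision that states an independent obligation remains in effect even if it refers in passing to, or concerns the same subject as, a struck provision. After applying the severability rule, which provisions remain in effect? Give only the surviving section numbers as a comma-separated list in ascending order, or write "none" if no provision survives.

Article 5 is struck. Although Article 2 refers to Article 5, its operative terms do not depend on Article 5, so it remains in effect. Nothing else in the Agreement is defined by reference to Article 5. Article 4 ties Article 1 and Article 3 together, but none of those is affected here; the remaining provisions continue in force under Article 4. That leaves Article 1, Article 2, Article 3, Article 4, and Article 6 in effect.

1, 2, 3, 4, 6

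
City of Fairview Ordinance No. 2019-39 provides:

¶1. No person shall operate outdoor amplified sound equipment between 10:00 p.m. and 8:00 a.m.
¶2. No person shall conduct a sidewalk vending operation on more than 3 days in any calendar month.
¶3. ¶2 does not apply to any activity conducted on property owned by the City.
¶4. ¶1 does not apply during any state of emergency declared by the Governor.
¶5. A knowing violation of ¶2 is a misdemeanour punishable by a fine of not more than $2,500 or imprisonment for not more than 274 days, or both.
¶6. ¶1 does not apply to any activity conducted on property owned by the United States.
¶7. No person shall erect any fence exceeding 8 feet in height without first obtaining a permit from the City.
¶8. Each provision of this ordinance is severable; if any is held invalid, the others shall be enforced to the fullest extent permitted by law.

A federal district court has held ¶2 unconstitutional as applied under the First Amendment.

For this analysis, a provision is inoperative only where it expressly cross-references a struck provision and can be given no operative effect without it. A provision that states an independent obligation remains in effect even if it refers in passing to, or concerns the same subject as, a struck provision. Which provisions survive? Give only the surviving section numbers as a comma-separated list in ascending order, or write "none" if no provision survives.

¶2 is struck. ¶3 has no operative effect of its own apart from ¶2 and is therefore inoperative. ¶5 merely fixes the criminal penalty for violating ¶2; with ¶2 gone it has nothing to operate on and falls away. ¶8 is a severability clause and preserves every provision that can still be given independent effect. ¶1, ¶4, ¶6, ¶7, and ¶8 remain in effect.

1, 4, 6, 7, 8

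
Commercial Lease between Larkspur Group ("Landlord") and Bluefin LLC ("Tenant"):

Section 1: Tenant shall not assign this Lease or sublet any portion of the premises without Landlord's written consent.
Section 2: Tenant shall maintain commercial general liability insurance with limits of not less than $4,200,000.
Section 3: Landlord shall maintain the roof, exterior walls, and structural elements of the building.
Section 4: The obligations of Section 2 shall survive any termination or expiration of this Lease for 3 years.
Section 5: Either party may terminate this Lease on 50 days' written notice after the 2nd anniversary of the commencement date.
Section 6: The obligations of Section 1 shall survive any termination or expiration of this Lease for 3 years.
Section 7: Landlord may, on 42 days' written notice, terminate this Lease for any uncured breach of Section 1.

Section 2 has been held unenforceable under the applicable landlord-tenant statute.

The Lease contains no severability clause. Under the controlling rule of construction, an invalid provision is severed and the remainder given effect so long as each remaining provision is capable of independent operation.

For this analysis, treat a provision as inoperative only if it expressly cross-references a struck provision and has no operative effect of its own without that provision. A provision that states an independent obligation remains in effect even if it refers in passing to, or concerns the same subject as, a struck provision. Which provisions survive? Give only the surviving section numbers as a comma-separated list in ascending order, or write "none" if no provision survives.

Section 2 is struck. Section 4 merely fixes the survival period for Section 2; with Section 2 gone it has nothing to operate on and falls away. Under the stated default rule, only provisions that cannot operate independently fall away; the rest are enforced. The provisions still in force are Section 1, Section 3, Section 5, Section 6, and Section 7.

1, 3, 5, 6, 7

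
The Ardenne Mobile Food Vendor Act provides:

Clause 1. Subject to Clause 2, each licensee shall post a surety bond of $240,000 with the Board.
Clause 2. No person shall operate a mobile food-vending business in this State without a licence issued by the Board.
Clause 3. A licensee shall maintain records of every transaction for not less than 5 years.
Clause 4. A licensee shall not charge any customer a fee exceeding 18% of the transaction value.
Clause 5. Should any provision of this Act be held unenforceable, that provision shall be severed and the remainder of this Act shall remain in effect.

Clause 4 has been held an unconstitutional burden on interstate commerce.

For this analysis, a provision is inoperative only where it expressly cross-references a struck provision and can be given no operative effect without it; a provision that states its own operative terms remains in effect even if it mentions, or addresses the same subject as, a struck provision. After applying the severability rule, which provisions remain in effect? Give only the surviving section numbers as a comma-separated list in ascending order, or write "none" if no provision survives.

1, 2, 3, 5

Clause 4 is struck. Nothing else in the Act is defined by reference to Clause 4. Under the severability clause in Clause 5, the remaining provisions continue in force. That leaves Clause 1, Clause 2, Clause 3, and Clause 5 in effect.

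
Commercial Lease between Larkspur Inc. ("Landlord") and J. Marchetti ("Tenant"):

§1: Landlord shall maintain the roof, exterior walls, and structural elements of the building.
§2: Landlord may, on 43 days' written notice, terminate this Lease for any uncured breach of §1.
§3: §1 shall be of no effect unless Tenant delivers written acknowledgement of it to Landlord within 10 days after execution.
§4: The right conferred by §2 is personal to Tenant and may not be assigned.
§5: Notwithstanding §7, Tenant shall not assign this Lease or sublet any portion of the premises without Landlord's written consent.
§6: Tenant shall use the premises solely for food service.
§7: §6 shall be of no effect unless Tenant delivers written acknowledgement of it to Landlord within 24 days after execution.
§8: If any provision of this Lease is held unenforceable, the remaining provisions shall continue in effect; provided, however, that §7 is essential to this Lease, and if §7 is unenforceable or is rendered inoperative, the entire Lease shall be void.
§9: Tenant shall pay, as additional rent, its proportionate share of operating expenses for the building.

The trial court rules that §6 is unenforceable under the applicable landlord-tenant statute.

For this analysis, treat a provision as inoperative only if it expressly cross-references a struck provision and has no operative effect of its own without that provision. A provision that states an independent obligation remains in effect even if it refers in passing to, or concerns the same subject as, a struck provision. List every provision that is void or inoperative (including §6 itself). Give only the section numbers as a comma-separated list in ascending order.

§6 is struck. The only function of §7 is the acknowledgement condition for §6, so it cannot stand once §6 is removed. §8 makes §7 an essential term, and §7 has been rendered inoperative by the cascade; under §8, the entire Lease is therefore void. No provision of the Lease survives.

1, 2, 3, 4, 5, 6, 7, 8, 9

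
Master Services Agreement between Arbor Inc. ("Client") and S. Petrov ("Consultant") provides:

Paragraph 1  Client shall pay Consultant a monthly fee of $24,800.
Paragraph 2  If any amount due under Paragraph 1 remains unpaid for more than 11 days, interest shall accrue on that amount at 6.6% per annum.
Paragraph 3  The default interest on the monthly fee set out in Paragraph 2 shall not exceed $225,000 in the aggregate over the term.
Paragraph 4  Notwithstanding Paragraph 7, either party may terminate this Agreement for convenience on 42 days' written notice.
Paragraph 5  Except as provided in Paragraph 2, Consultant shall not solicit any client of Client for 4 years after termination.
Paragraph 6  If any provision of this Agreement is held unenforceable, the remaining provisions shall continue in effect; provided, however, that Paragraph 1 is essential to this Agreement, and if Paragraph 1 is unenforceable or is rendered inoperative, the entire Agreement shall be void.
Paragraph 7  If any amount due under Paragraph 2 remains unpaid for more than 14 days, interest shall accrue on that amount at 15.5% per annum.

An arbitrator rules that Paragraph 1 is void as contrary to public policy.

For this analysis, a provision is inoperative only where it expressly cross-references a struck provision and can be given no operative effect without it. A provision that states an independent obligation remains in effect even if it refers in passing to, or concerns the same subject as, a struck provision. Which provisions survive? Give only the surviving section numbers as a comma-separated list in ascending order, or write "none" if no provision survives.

Paragraph 1 is struck. The whole of Paragraph 2 is the default interest on the monthly fee, defined by reference to Paragraph 1, so Paragraph 2 cannot stand once Paragraph 1 is removed. The whole of Paragraph 3 is the aggregate cap on the default interest on the monthly fee, defined by reference to Paragraph 2, so Paragraph 3 cannot stand once Paragraph 2 is removed. Paragraph 7 operates only by reference to Paragraph 2, so it falls with Paragraph 2. Paragraph 6 makes Paragraph 1 an essential term, and Paragraph 1 is the provision held invalid; under Paragraph 6, the entire Agreement is therefore void. No provision of the Agreement survives.

none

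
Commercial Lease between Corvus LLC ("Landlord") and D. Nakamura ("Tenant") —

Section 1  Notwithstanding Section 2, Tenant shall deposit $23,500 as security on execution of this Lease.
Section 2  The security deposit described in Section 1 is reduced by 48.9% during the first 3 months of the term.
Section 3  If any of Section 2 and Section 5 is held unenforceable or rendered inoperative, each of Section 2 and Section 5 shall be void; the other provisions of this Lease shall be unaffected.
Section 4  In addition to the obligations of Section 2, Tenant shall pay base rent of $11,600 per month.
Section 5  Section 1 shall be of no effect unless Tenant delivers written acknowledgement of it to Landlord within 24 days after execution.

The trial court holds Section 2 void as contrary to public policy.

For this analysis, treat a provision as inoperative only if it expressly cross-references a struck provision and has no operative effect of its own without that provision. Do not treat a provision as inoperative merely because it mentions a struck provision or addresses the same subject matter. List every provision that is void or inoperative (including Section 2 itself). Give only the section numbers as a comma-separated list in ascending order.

Section 2 is struck. Section 1 mentions Section 2 but its own obligation stands independently of Section 2, so Section 1 is not affected. Although Section 4 refers to Section 2, its operative terms do not depend on Section 2, so it remains in effect. No other provision's operative terms depend on Section 2. Section 3 declares Section 2 and Section 5 mutually dependent; since one of them has fallen, all of them are of no effect. That brings down Section 5 as well. The remainder continues in force under Section 3. Section 1, Section 3, and Section 4 remain in effect.

2, 5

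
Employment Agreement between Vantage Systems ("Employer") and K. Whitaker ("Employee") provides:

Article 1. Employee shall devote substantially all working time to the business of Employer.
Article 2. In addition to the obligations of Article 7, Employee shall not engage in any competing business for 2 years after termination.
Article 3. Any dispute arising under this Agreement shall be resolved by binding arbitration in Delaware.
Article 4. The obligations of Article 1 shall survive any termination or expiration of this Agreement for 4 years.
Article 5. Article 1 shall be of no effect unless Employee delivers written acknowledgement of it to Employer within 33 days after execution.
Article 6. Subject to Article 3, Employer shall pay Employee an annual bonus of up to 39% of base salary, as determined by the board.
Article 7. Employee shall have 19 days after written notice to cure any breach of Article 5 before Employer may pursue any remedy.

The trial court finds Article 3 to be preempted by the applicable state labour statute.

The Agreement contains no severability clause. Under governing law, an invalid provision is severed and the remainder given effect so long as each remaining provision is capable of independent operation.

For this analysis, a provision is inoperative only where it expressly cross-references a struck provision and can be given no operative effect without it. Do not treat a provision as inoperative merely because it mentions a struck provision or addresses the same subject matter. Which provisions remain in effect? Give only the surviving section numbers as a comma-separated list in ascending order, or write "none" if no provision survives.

1, 2, 4, 5, 6, 7

Article 3 is struck. Although Article 6 refers to Article 3, its operative terms do not depend on Article 3, so it remains in effect. Nothing else in the Agreement is defined by reference to Article 3. With no severability clause, the stated default rule severs what cannot stand and enforces each remaining provision that can operate on its own. The provisions still in force are Article 1, Article 2, Article 4, Article 5, Article 6, and Article 7.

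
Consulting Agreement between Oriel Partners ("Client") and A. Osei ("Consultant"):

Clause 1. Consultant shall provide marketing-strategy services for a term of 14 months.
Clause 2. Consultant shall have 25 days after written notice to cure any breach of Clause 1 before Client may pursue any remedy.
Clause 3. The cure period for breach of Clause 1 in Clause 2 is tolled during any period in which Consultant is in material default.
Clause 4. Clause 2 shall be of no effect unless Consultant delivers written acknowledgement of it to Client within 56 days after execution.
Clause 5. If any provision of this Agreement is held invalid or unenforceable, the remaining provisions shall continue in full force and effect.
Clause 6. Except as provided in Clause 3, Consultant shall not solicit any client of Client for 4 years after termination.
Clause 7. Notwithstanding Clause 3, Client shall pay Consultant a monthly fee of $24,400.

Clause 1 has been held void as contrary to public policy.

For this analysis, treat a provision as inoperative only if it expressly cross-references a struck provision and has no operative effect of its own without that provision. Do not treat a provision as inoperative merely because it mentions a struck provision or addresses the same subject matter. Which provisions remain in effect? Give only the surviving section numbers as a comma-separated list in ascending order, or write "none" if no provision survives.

5, 6, 7

Clause 1 is struck. Clause 2 operates only by reference to Clause 1, so it falls with Clause 1. Clause 3 does nothing except set the tolling of the cure period for breach of Clause 1 by reference to Clause 2; with Clause 2 gone it has no independent effect and is inoperative. Clause 4 merely fixes the acknowledgement condition for Clause 2; with Clause 2 gone it has nothing to operate on and falls away. Although Clause 6 refers to Clause 3, its operative terms do not depend on Clause 3, so it remains in effect. Clause 7 mentions Clause 3 but its own obligation stands independently of Clause 3, so Clause 7 is not affected. Clause 5 is a severability clause and preserves every provision that can still be given independent effect. The provisions still in force are Clause 5, Clause 6, and Clause 7.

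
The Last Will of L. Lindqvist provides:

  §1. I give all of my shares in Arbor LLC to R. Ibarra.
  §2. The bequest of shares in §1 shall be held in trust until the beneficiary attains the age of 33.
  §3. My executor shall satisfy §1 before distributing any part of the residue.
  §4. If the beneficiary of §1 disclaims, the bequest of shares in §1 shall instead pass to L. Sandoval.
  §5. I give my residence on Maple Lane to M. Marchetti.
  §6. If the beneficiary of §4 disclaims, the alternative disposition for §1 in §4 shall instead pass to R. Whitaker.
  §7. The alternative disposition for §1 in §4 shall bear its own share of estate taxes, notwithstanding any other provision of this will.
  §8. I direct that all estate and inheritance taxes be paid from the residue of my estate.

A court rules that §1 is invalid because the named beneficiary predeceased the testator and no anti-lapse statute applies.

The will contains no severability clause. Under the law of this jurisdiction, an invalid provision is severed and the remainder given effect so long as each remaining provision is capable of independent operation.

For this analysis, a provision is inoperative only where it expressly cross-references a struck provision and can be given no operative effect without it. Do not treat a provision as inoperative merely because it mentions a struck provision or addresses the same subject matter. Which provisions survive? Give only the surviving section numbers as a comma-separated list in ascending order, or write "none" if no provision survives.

5, 8

§1 is struck. §2 has no operative effect of its own apart from §1 and is therefore inoperative. §3 has no operative effect of its own apart from §1 and is therefore inoperative. §4 merely fixes the alternative disposition for §1; with §1 gone it has nothing to operate on and falls away. §6 merely fixes the alternative disposition for §4; with §4 gone it has nothing to operate on and falls away. §7 operates only by reference to §4, so it falls with §4. With no severability clause, the stated default rule severs what cannot stand and enforces each remaining provision that can operate on its own. The provisions still in force are §5 and §8.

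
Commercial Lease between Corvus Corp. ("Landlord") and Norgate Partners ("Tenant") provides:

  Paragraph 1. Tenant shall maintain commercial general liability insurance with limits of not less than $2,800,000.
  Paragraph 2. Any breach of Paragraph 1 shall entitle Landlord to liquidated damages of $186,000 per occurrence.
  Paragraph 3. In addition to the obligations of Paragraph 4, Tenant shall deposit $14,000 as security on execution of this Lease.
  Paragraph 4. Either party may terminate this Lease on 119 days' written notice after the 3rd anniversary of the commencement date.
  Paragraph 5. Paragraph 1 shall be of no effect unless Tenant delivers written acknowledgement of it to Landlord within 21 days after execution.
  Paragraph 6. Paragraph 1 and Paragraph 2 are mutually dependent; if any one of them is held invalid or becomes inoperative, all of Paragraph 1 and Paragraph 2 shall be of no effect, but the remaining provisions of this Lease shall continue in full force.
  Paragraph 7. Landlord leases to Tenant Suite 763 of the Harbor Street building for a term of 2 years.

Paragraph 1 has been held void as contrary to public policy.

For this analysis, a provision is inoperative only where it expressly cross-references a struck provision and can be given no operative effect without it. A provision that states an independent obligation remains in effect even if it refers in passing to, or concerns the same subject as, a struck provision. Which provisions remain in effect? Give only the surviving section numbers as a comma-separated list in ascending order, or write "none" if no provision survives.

Paragraph 1 is struck. The whole of Paragraph 2 is the liquidated-damages amount, defined by reference to Paragraph 1, so Paragraph 2 cannot stand once Paragraph 1 is removed. Paragraph 5 has no operative effect of its own apart from Paragraph 1 and is therefore inoperative. Paragraph 6 declares Paragraph 1 and Paragraph 2 mutually dependent; since one of them has fallen, all of them are of no effect. The remainder continues in force under Paragraph 6. The provisions still in force are Paragraph 3, Paragraph 4, Paragraph 6, and Paragraph 7.

3, 4, 6, 7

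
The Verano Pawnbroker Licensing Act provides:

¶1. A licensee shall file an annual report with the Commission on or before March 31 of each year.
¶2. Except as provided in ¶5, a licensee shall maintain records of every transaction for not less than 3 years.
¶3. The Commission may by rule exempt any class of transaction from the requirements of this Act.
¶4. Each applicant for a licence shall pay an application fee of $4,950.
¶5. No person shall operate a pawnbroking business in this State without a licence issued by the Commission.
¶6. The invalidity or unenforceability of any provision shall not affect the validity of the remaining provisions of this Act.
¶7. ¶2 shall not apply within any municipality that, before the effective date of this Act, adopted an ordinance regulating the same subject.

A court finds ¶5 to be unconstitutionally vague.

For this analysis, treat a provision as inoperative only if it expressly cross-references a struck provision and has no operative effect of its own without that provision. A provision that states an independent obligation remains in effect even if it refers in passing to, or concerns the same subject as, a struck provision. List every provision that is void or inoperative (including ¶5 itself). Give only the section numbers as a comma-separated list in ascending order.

¶5 is struck. ¶2 mentions ¶5 but its own obligation stands independently of ¶5, so ¶2 is not affected. No other provision's operative terms depend on ¶5. ¶6 is a severability clause and preserves every provision that can still be given independent effect. ¶1, ¶2, ¶3, ¶4, ¶6, and ¶7 remain in effect.

5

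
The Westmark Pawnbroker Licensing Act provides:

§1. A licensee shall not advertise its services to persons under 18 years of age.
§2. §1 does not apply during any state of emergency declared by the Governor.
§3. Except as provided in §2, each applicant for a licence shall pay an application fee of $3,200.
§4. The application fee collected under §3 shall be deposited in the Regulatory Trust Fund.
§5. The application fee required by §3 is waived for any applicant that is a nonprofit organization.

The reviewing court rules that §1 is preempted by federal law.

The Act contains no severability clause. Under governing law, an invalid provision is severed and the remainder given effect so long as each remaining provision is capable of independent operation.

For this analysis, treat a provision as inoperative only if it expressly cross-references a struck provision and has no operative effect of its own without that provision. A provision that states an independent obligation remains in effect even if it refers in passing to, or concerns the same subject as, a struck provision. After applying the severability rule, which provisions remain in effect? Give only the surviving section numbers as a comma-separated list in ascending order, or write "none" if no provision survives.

3, 4, 5

§1 is struck. §2 has no operative effect of its own apart from §1 and is therefore inoperative. Although §3 refers to §2, its operative terms do not depend on §2, so it remains in effect. Under the stated default rule, only provisions that cannot operate independently fall away; the rest are enforced. §3, §4, and §5 remain in effect.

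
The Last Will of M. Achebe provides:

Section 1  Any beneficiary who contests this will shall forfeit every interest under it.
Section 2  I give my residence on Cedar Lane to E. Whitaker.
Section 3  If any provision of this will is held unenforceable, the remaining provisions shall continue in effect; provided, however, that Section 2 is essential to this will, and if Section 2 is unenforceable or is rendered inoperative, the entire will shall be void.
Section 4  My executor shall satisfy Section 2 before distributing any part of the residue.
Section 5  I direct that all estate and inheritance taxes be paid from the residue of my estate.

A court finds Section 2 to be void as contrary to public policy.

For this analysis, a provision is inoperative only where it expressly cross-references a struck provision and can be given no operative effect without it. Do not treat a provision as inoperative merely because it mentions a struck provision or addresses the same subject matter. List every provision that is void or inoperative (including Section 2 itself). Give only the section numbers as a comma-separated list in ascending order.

1, 2, 3, 4, 5

Section 2 is struck. Section 4 has no operative effect of its own apart from Section 2 and is therefore inoperative. Section 3 makes Section 2 an essential term, and Section 2 is the provision held invalid; under Section 3, the entire will is therefore void. No provision of the will survives.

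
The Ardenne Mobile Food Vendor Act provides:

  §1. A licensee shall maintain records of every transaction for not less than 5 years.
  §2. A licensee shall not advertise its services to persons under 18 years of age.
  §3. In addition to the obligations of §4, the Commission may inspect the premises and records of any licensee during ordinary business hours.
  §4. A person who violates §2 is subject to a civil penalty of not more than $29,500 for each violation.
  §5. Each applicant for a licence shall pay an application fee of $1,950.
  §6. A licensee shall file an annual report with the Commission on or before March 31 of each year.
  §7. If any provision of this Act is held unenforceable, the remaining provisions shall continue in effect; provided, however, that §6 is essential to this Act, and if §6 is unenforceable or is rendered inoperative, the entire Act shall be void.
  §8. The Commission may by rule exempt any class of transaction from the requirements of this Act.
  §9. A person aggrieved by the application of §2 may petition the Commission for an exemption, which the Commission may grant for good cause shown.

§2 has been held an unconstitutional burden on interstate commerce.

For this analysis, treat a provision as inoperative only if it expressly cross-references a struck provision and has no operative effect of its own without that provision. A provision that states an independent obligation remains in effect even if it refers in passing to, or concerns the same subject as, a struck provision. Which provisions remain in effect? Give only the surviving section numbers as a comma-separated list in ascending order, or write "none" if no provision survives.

1, 3, 5, 6, 7, 8

§2 is struck. §4 operates only by reference to §2, so it falls with §2. §9 merely fixes the exemption procedure for §2; with §2 gone it has nothing to operate on and falls away. §3 mentions §4 but its own obligation stands independently of §4, so §3 is not affected. §7 makes §6 an essential term, but §6 is unaffected, so the severability proviso in §7 preserves the remaining provisions. That leaves §1, §3, §5, §6, §7, and §8 in effect.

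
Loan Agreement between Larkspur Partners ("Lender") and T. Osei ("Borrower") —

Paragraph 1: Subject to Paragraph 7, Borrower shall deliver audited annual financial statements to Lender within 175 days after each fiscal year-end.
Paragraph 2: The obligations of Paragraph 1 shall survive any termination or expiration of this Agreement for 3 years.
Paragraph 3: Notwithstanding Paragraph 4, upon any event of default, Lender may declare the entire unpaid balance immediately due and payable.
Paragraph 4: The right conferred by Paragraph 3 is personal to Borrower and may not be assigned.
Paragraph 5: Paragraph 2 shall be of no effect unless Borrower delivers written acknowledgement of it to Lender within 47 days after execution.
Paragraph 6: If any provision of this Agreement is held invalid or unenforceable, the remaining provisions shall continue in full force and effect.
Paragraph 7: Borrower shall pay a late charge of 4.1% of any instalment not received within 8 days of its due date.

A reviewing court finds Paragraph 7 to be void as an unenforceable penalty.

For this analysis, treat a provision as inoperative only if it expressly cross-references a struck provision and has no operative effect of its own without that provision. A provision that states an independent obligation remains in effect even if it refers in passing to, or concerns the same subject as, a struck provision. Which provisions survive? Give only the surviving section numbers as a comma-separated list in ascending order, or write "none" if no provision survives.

Paragraph 7 is struck. Paragraph 1 mentions Paragraph 7 but its own obligation stands independently of Paragraph 7, so Paragraph 1 is not affected. Nothing else in the Agreement is defined by reference to Paragraph 7. Under the severability clause in Paragraph 6, the remaining provisions continue in force. That leaves Paragraph 1, Paragraph 2, Paragraph 3, Paragraph 4, Paragraph 5, and Paragraph 6 in effect.

1, 2, 3, 4, 5, 6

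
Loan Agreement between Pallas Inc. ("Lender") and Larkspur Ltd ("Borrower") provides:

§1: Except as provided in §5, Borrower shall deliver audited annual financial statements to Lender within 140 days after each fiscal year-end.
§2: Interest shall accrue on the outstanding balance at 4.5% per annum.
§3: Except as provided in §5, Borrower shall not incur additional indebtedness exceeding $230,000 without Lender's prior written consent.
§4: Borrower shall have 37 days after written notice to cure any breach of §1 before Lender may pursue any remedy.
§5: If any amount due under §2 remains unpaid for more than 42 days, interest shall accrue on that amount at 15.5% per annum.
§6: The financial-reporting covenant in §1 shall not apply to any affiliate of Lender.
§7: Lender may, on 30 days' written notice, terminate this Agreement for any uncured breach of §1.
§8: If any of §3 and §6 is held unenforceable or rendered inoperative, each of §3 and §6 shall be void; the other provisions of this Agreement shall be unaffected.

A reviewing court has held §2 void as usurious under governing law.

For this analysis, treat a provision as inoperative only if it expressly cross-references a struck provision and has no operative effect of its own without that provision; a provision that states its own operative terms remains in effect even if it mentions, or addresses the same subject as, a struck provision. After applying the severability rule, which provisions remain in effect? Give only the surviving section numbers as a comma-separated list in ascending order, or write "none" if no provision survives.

§2 is struck. §5 operates only by reference to §2, so it falls with §2. Although §1 refers to §5, its operative terms do not depend on §5, so it remains in effect. §3 mentions §5 but its own obligation stands independently of §5, so §3 is not affected. §8 ties §3 and §6 together, but none of those is affected here; the remaining provisions continue in force under §8. §1, §3, §4, §6, §7, and §8 remain in effect.

1, 3, 4, 6, 7, 8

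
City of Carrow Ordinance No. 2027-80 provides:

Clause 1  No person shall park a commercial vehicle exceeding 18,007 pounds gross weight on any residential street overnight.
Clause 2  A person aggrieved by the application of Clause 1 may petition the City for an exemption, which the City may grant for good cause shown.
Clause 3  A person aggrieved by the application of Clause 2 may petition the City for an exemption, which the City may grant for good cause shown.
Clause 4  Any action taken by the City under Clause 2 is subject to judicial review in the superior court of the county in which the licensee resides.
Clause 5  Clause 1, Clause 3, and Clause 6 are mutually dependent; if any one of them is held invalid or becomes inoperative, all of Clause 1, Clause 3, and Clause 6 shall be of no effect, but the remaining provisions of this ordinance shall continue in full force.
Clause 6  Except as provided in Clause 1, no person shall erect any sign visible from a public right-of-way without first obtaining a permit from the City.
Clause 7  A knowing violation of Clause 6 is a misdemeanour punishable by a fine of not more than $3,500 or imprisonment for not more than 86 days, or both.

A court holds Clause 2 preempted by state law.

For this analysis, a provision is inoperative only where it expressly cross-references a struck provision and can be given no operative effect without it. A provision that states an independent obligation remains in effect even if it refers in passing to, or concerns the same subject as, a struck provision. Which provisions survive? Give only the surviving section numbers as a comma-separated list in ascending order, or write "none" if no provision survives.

5

Clause 2 is struck. The only function of Clause 3 is the exemption procedure for Clause 2, so it cannot stand once Clause 2 is removed. The only function of Clause 4 is the judicial-review right for Clause 2, so it cannot stand once Clause 2 is removed. Clause 5 declares Clause 1, Clause 3, and Clause 6 mutually dependent; since one of them has fallen, all of them are of no effect. That brings down Clause 1 and Clause 6 as well. Clause 7 in turn depends solely on a provision now struck and likewise falls. The remainder continues in force under Clause 5. Only Clause 5 remains in effect.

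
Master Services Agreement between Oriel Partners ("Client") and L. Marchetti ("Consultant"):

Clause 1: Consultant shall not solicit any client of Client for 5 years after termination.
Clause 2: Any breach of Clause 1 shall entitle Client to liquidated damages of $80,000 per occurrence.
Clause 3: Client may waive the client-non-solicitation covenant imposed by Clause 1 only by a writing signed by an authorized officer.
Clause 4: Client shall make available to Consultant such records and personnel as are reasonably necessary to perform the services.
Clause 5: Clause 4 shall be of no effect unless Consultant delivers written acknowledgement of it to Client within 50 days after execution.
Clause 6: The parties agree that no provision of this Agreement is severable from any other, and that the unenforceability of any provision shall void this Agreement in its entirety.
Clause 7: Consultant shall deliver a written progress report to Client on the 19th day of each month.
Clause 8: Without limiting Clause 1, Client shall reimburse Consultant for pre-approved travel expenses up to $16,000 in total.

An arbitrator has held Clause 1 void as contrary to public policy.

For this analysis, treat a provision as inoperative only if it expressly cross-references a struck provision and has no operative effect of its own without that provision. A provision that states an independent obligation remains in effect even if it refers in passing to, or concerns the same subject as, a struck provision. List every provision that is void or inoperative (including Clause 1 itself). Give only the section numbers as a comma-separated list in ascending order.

1, 2, 3, 4, 5, 6, 7, 8

Clause 1 is struck. Clause 2 has no operative effect of its own apart from Clause 1 and is therefore inoperative. The only function of Clause 3 is the waiver condition for Clause 1, so it cannot stand once Clause 1 is removed. Clause 6 provides that the Agreement is not severable, so the invalidity of any one provision voids the entire Agreement. No provision of the Agreement survives.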